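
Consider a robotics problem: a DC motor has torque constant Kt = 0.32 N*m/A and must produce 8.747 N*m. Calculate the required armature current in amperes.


I = tau / Kt = 8.747/0.32 = 27.3344

27.3344 A


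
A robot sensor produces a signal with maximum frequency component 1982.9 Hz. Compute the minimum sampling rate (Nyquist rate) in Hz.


f_s,min = 2*f_max = 2*1982.9 = 3965.8000

3965.8000 Hz


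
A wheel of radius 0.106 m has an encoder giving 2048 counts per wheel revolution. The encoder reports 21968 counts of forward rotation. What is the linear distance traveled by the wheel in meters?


revs = 21968/2048 = 10.726562
d = revs * 2*pi*r = 10.726562 * 2*pi*0.106 = 7.1441

7.1441 m


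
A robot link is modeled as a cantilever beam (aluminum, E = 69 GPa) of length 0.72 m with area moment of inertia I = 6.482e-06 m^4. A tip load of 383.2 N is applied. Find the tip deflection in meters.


delta = F*L^3/(3*E*I) = 383.2*0.72^3/(3*6.900e+10*6.482e-06)
      = 143.0286336/1341774 = 1.0660e-04

1.0660e-04 m


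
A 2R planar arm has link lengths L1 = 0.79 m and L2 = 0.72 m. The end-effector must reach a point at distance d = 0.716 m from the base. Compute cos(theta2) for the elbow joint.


cos(th2) = (d^2 - L1^2 - L2^2)/(2*L1*L2) = (0.716^2 - 0.79^2 - 0.72^2)/(2*0.79*0.72) = -0.5537

-0.5537


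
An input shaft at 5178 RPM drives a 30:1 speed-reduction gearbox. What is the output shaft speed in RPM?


omega_out = omega_in / N = 5178 / 30 = 172.6000

172.6000 RPM


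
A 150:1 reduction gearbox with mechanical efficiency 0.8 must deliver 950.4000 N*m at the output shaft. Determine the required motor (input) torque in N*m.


tau_in = tau_out / (N * eta) = 950.4000 / (150 * 0.8) = 7.9200

7.9200 N*m


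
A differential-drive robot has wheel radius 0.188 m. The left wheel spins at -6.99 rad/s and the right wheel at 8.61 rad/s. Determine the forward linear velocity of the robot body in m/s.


v = r*(wR + wL)/2 = 0.188*(8.61 + -6.99)/2 = 0.1523

0.1523 m/s


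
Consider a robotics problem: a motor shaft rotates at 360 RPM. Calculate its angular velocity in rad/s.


omega = 360 * 2*pi/60 = 37.6991

37.6991 rad/s


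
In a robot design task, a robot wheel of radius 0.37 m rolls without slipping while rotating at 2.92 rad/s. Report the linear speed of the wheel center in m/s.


v = omega * r = 2.92 * 0.37 = 1.0804

1.0804 m/s


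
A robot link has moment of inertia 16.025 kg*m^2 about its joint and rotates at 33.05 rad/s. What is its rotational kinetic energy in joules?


KE = (1/2)*I*omega^2 = 0.5*16.025*33.05^2 = 8752.0738

8752.0738 J


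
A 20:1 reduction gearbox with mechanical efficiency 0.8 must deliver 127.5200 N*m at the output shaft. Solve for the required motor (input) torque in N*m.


tau_in = tau_out / (N * eta) = 127.5200 / (20 * 0.8) = 7.9700

7.9700 N*m


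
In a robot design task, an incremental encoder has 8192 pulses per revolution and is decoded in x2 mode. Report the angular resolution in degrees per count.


resolution = 360 / (PPR * 2) = 360 / 16384 = 0.0220

0.0220 degrees


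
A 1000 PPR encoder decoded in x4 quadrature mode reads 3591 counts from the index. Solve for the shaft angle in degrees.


angle = counts * 360 / (PPR*4) = 3591 * 360 / 4000 = 323.1900

323.1900 degrees


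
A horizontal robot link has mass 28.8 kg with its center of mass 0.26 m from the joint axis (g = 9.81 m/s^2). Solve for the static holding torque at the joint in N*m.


tau = m*g*L = 28.8 * 9.81 * 0.26 = 73.4573

73.4573 N*m


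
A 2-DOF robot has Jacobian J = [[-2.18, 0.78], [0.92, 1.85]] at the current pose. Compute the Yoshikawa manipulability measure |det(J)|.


det(J) = -2.18*1.85 - (0.78)*(0.92) = -4.7506
|det(J)| = 4.7506

4.7506


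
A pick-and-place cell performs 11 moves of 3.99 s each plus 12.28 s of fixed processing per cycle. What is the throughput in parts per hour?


T_cycle = 11*3.99 + 12.28 = 56.1700 s
rate = 3600/T = 64.0912

64.0912 parts/hour


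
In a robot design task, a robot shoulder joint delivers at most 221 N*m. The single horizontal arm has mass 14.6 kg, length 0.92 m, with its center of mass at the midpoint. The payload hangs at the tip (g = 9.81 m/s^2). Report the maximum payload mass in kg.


tau_arm = m_arm*g*(L/2) = 14.6*9.81*0.92/2 = 65.8840 N*m
tau_payload = tau_max - tau_arm = 221 - 65.8840 = 155.1160
m_payload = tau_payload / (g*L) = 155.1160 / (9.81*0.92) = 17.1870

17.1870 kg


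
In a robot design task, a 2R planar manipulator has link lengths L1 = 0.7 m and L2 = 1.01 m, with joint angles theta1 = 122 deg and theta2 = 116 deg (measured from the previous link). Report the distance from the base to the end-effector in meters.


x = L1*cos(th1) + L2*cos(th1+th2) = -0.906162
y = L1*sin(th1) + L2*sin(th1+th2) = -0.262895
d = sqrt(x^2 + y^2) = sqrt(0.821130 + 0.069114) = 0.9435

0.9435 m


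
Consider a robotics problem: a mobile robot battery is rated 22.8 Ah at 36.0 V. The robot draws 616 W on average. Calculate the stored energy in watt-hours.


E = capacity * V = 22.8*36.0 = 820.8000

820.8000 Wh


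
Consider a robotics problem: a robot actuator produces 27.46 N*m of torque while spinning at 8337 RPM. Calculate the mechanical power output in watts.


omega = 8337 * 2*pi/60 = 873.048598 rad/s
P = tau * omega = 27.46 * 873.048598 = 23973.9145

23973.9145 W


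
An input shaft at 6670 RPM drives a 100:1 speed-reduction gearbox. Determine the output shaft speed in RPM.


omega_out = omega_in / N = 6670 / 100 = 66.7000

66.7000 RPM


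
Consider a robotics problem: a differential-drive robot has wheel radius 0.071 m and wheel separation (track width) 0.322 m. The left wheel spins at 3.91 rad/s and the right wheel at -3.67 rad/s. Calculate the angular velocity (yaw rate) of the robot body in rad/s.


omega = r*(wR - wL)/L = 0.071*(-3.67 - (3.91))/0.322 = -1.6714

-1.6714 rad/s


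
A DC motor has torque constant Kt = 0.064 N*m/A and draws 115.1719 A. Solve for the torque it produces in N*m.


tau = Kt * I = 0.064*115.1719 = 7.3710

7.3710 N*m


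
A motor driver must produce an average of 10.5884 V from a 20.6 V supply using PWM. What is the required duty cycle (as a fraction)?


D = V_avg/V_supply = 10.5884/20.6 = 0.5140

0.5140


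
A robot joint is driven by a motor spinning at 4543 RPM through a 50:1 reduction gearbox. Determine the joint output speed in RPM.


omega_joint = omega_motor / N = 4543 / 50 = 90.8600

90.8600 RPM


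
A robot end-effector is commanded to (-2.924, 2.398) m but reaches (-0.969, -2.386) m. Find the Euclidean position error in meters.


dx = -0.969 - (-2.924) = 1.9550, dy = -2.386 - (2.398) = -4.7840
err = sqrt(3.822025 + 22.886656) = 5.1680

5.1680 m


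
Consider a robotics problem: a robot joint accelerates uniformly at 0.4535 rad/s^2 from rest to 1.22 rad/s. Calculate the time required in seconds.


t = delta_omega / alpha = 1.22 / 0.4535 = 2.6902

2.6902 s


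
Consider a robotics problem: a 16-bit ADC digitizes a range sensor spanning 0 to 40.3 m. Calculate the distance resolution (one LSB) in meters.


res = range / 2^n = 40.3/2^16 = 40.3/65536 = 6.1493e-04

6.1493e-04 m


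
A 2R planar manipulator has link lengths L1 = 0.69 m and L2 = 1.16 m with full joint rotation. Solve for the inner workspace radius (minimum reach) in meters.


r_min = |L1 - L2| = |0.69 - 1.16| = 0.4700

0.4700 m


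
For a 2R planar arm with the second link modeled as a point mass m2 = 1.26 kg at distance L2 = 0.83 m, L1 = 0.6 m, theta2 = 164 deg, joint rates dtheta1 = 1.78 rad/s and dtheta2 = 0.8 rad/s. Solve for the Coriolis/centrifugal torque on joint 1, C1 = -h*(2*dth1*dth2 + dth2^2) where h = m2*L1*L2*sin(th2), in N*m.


h = m2*L1*L2*sin(th2) = 1.26*0.6*0.83*sin(164 deg) = 0.172957
C1 = -h*(2*1.78*0.8 + 0.8^2) = -0.172957*3.4880 = -0.6033

-0.6033 N*m


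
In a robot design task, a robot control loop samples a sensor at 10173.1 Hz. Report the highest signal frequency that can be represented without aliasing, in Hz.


f_max = f_s/2 = 10173.1/2 = 5086.5500

5086.5500 Hz


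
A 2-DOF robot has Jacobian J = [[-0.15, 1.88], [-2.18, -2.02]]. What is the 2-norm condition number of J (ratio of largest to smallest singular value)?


JJ^T eigenvalues: trace(JJ^T) = 12.3897, det(JJ^T) = det(J)^2 = 19.37232196
s_max^2 = (12.3897 + sqrt(76.01537825))/2 = 10.55418992
s_min^2 = (12.3897 - sqrt(76.01537825))/2 = 1.83551008
kappa = s_max/s_min = sqrt(10.55418992/1.83551008) = 2.3979

2.3979


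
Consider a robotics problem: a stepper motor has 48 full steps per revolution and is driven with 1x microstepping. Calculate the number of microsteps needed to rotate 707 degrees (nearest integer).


step_size = 360/(48*1) = 360/48 = 7.500000 deg
n = 707/(360/48) = 707*48/360 = 94.2667 -> 94

94 steps


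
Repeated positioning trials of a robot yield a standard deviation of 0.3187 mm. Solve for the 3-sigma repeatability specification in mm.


repeatability = 3*sigma = 3*0.3187 = 0.9561

0.9561 mm


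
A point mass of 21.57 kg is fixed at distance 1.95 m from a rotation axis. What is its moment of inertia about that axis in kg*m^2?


I = m*r^2 = 21.57*1.95^2 = 82.0199

82.0199 kg*m^2


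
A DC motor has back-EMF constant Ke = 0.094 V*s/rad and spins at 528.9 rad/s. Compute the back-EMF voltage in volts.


V_emf = Ke * omega = 0.094*528.9 = 49.7166

49.7166 V


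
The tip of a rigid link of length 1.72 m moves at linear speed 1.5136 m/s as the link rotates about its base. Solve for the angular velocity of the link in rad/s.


omega = v / L = 1.5136 / 1.72 = 0.8800

0.8800 rad/s


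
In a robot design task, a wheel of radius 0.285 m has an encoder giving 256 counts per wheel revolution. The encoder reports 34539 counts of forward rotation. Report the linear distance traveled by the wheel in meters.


revs = 34539/256 = 134.917969
d = revs * 2*pi*r = 134.917969 * 2*pi*0.285 = 241.5987

241.5987 m


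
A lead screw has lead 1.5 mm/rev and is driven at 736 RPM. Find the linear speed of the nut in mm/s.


v = lead * (RPM/60) = 1.5*736/60 = 18.4000

18.4000 mm/s


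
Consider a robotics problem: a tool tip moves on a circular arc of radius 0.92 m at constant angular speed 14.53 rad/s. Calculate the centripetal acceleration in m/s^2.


a_c = omega^2 * r = 14.53^2 * 0.92 = 194.2312

194.2312 m/s^2


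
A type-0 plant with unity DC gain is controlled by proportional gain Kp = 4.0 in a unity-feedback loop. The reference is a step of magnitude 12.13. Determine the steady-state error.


e_ss = R/(1 + Kp) = 12.13/(1 + 4.0) = 12.13/5.0000 = 2.4260

2.4260


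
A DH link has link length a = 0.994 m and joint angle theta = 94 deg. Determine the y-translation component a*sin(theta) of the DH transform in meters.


a*sin(theta) = 0.994*sin(94 deg) = 0.9916

0.9916 m


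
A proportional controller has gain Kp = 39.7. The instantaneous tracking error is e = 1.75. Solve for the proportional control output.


u_P = Kp * e = 39.7 * 1.75 = 69.4750

69.4750


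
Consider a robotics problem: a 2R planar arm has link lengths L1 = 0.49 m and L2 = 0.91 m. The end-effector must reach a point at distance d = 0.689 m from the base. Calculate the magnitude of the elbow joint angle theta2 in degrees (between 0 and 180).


cos(th2) = (d^2 - L1^2 - L2^2)/(2*L1*L2) = (0.689^2 - 0.49^2 - 0.91^2)/(2*0.49*0.91) = -0.66548441
th2 = acos(-0.66548441) = 131.7195 deg

131.7195 degrees


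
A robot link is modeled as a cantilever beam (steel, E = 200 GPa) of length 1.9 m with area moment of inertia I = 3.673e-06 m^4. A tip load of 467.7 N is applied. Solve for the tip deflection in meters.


delta = F*L^3/(3*E*I) = 467.7*1.9^3/(3*2.000e+11*3.673e-06)
      = 3207.9543/2203800 = 0.0015

0.0015 m


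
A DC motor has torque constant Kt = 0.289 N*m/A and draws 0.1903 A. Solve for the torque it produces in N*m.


tau = Kt * I = 0.289*0.1903 = 0.0550

0.0550 N*m


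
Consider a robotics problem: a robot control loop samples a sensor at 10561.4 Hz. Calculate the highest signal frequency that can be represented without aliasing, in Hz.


f_max = f_s/2 = 10561.4/2 = 5280.7000

5280.7000 Hz


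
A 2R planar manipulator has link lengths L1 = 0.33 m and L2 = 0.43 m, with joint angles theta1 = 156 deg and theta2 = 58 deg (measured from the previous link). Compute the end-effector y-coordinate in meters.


y = L1*sin(th1) + L2*sin(th1+th2) = 0.33*sin(156 deg) + 0.43*sin(214 deg) = -0.1062

-0.1062 m


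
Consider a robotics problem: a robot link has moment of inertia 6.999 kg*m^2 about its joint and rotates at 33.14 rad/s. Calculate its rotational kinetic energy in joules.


KE = (1/2)*I*omega^2 = 0.5*6.999*33.14^2 = 3843.3595

3843.3595 J


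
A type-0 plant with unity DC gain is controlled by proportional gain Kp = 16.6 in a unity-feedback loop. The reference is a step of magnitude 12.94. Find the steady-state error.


e_ss = R/(1 + Kp) = 12.94/(1 + 16.6) = 12.94/17.6000 = 0.7352

0.7352


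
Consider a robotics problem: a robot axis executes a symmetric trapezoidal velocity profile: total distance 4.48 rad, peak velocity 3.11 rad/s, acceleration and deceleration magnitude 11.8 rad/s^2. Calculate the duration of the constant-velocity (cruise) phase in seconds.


t_acc = v/a = 0.263559 s, d_acc = v^2/(2a) = 0.409835 rad each
d_cruise = 4.48 - 2*0.409835 = 3.660330 rad
t_cruise = d_cruise/v = 3.660330/3.11 = 1.1770

1.1770 s


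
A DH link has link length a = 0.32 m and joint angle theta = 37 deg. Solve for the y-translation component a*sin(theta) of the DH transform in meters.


a*sin(theta) = 0.32*sin(37 deg) = 0.1926

0.1926 m


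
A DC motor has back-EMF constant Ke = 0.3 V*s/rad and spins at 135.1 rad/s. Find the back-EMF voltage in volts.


V_emf = Ke * omega = 0.3*135.1 = 40.5300

40.5300 V


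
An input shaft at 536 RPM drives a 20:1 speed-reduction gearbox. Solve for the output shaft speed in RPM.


omega_out = omega_in / N = 536 / 20 = 26.8000

26.8000 RPM


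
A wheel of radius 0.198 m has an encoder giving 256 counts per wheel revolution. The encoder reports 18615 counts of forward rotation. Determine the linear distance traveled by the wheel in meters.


revs = 18615/256 = 72.714844
d = revs * 2*pi*r = 72.714844 * 2*pi*0.198 = 90.4624

90.4624 m


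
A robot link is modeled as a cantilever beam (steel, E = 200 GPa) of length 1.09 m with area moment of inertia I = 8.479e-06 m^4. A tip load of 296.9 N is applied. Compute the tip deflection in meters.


delta = F*L^3/(3*E*I) = 296.9*1.09^3/(3*2.000e+11*8.479e-06)
      = 384.4941101/5087400 = 7.5578e-05

7.5578e-05 m


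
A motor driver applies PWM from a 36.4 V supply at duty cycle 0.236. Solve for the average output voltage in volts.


V_avg = V_supply * D = 36.4*0.236 = 8.5904

8.5904 V


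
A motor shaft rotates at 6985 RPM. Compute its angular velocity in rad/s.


omega = 6985 * 2*pi/60 = 731.4675

731.4675 rad/s


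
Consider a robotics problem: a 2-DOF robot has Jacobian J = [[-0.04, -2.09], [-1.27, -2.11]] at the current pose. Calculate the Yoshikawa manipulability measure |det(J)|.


det(J) = -0.04*-2.11 - (-2.09)*(-1.27) = -2.5699
|det(J)| = 2.5699

2.5699


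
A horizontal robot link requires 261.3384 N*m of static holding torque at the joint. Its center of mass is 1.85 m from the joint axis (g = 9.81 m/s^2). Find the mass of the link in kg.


m = tau / (g*L) = 261.3384 / (9.81 * 1.85) = 14.4000

14.4000 kg


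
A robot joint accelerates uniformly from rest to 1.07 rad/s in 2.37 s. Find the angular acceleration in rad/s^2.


alpha = delta_omega / t = 1.07 / 2.37 = 0.4515

0.4515 rad/s^2


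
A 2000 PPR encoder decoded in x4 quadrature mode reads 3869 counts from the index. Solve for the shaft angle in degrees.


angle = counts * 360 / (PPR*4) = 3869 * 360 / 8000 = 174.1050

174.1050 degrees


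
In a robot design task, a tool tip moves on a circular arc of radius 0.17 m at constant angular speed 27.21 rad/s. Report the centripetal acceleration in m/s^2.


a_c = omega^2 * r = 27.21^2 * 0.17 = 125.8653

125.8653 m/s^2


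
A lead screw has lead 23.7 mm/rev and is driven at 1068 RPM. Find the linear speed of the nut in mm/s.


v = lead * (RPM/60) = 23.7*1068/60 = 421.8600

421.8600 mm/s


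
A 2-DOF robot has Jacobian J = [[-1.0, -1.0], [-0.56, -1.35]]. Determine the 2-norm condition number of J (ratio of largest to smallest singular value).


JJ^T eigenvalues: trace(JJ^T) = 4.1361, det(JJ^T) = det(J)^2 = 0.62410000
s_max^2 = (4.1361 + sqrt(14.61092321))/2 = 3.97926187
s_min^2 = (4.1361 - sqrt(14.61092321))/2 = 0.15683813
kappa = s_max/s_min = sqrt(3.97926187/0.15683813) = 5.0370

5.0370


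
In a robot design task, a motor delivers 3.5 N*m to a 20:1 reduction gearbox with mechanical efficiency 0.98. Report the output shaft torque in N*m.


tau_out = tau_in * N * eta = 3.5 * 20 * 0.98 = 68.6000

68.6000 N*m


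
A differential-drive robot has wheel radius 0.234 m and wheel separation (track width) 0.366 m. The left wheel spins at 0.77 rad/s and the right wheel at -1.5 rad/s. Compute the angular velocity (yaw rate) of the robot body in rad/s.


omega = r*(wR - wL)/L = 0.234*(-1.5 - (0.77))/0.366 = -1.4513

-1.4513 rad/s


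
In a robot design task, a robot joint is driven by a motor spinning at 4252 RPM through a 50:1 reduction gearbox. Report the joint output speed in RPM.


omega_joint = omega_motor / N = 4252 / 50 = 85.0400

85.0400 RPM


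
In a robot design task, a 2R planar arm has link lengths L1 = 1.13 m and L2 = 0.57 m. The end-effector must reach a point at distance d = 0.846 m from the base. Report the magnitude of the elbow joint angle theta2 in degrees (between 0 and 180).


cos(th2) = (d^2 - L1^2 - L2^2)/(2*L1*L2) = (0.846^2 - 1.13^2 - 0.57^2)/(2*1.13*0.57) = -0.68784661
th2 = acos(-0.68784661) = 133.4599 deg

133.4599 degrees


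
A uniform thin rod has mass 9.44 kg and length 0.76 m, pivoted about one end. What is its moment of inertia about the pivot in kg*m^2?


I = (1/3)*m*L^2 = (1/3)*9.44*0.76^2 = 1.8175

1.8175 kg*m^2


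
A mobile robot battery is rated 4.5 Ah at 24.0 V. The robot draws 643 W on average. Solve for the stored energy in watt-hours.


E = capacity * V = 4.5*24.0 = 108.0000

108.0000 Wh


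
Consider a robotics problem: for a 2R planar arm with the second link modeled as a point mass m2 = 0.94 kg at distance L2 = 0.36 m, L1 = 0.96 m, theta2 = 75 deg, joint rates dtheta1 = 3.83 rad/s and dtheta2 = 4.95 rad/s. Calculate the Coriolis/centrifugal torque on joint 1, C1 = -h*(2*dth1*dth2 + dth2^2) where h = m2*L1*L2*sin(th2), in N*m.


h = m2*L1*L2*sin(th2) = 0.94*0.96*0.36*sin(75 deg) = 0.313795
C1 = -h*(2*3.83*4.95 + 4.95^2) = -0.313795*62.4195 = -19.5869

-19.5869 N*m


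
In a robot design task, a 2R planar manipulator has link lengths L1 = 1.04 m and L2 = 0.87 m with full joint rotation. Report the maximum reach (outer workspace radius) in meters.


r_max = L1 + L2 = 1.04 + 0.87 = 1.9100

1.9100 m


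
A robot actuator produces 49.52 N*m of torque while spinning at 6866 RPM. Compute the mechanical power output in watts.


omega = 6866 * 2*pi/60 = 719.005839 rad/s
P = tau * omega = 49.52 * 719.005839 = 35605.1691

35605.1691 W


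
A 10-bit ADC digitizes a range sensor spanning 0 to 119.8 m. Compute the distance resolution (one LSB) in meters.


res = range / 2^n = 119.8/2^10 = 119.8/1024 = 0.1170

0.1170 m


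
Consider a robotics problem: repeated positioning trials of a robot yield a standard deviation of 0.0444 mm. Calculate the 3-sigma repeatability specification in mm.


repeatability = 3*sigma = 3*0.0444 = 0.1332

0.1332 mm


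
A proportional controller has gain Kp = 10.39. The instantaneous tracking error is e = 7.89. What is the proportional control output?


u_P = Kp * e = 10.39 * 7.89 = 81.9771

81.9771


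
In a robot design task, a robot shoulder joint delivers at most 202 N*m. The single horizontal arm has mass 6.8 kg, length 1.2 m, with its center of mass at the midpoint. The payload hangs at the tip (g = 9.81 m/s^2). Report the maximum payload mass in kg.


tau_arm = m_arm*g*(L/2) = 6.8*9.81*1.2/2 = 40.0248 N*m
tau_payload = tau_max - tau_arm = 202 - 40.0248 = 161.9752
m_payload = tau_payload / (g*L) = 161.9752 / (9.81*1.2) = 13.7594

13.7594 kg


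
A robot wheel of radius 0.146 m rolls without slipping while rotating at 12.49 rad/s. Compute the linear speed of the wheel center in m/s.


v = omega * r = 12.49 * 0.146 = 1.8235

1.8235 m/s


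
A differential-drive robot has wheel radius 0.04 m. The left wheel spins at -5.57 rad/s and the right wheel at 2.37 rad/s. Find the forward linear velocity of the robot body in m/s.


v = r*(wR + wL)/2 = 0.04*(2.37 + -5.57)/2 = -0.0640

-0.0640 m/s


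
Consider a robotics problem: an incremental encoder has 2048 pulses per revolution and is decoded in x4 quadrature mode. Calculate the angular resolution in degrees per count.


resolution = 360 / (PPR * 4) = 360 / 8192 = 0.0439

0.0439 degrees


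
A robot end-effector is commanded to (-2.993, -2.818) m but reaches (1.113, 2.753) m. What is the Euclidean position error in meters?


dx = 1.113 - (-2.993) = 4.1060, dy = 2.753 - (-2.818) = 5.5710
err = sqrt(16.859236 + 31.036041) = 6.9206

6.9206 m


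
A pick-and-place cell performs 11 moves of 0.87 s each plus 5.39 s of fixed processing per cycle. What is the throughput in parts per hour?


T_cycle = 11*0.87 + 5.39 = 14.9600 s
rate = 3600/T = 240.6417

240.6417 parts/hour


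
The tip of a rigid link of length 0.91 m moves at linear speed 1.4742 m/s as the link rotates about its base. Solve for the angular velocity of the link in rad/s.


omega = v / L = 1.4742 / 0.91 = 1.6200

1.6200 rad/s


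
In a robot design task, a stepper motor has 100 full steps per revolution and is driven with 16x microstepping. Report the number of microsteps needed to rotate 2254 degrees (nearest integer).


step_size = 360/(100*16) = 360/1600 = 0.225000 deg
n = 2254/(360/1600) = 2254*1600/360 = 10017.7778 -> 10018

10018 steps


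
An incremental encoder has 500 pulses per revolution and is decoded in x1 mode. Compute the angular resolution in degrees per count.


resolution = 360 / (PPR * 1) = 360 / 500 = 0.7200

0.7200 degrees


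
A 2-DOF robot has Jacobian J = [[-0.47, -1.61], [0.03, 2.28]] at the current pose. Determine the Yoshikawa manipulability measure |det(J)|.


det(J) = -0.47*2.28 - (-1.61)*(0.03) = -1.0233
|det(J)| = 1.0233

1.0233


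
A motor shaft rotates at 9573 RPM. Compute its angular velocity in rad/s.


omega = 9573 * 2*pi/60 = 1002.4822

1002.4822 rad/s


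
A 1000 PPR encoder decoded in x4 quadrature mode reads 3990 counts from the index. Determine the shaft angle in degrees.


angle = counts * 360 / (PPR*4) = 3990 * 360 / 4000 = 359.1000

359.1000 degrees


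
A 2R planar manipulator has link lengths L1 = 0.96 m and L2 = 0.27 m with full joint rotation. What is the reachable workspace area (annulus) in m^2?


r_max = L1 + L2 = 1.2300, r_min = |L1 - L2| = 0.6900
A = pi*(r_max^2 - r_min^2) = pi*(1.5129 - 0.4761) = 3.2572

3.2572 m^2


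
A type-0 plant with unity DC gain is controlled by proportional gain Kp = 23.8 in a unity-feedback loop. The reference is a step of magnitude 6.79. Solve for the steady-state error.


e_ss = R/(1 + Kp) = 6.79/(1 + 23.8) = 6.79/24.8000 = 0.2738

0.2738


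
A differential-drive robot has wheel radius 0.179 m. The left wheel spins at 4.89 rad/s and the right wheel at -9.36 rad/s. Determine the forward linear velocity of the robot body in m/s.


v = r*(wR + wL)/2 = 0.179*(-9.36 + 4.89)/2 = -0.4001

-0.4001 m/s


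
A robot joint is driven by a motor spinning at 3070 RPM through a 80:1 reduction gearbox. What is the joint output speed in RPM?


omega_joint = omega_motor / N = 3070 / 80 = 38.3750

38.3750 RPM


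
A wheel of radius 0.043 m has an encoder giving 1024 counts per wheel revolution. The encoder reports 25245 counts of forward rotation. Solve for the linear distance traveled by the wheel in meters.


revs = 25245/1024 = 24.653320
d = revs * 2*pi*r = 24.653320 * 2*pi*0.043 = 6.6608

6.6608 m


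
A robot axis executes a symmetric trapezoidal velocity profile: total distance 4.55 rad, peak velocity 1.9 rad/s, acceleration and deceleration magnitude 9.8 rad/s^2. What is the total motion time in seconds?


t_acc = v/a = 1.9/9.8 = 0.193878 s
d_acc = v^2/(2a) = 0.184184 rad (each ramp)
d_cruise = 4.55 - 2*0.184184 = 4.181632 rad
t_cruise = 4.181632/1.9 = 2.200859 s
t_total = 2*0.193878 + 2.200859 = 2.5886

2.5886 s


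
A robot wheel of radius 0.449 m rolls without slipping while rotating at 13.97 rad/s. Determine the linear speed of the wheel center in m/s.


v = omega * r = 13.97 * 0.449 = 6.2725

6.2725 m/s


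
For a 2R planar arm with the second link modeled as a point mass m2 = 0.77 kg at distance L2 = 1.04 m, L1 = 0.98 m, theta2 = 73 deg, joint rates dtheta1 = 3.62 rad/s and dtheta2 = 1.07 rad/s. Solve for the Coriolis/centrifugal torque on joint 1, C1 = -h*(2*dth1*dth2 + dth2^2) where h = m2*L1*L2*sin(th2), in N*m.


h = m2*L1*L2*sin(th2) = 0.77*0.98*1.04*sin(73 deg) = 0.750493
C1 = -h*(2*3.62*1.07 + 1.07^2) = -0.750493*8.8917 = -6.6732

-6.6732 N*m


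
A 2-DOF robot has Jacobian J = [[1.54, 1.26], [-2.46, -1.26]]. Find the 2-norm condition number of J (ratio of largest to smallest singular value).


JJ^T eigenvalues: trace(JJ^T) = 11.5984, det(JJ^T) = det(J)^2 = 1.34374464
s_max^2 = (11.5984 + sqrt(129.14790400))/2 = 11.48136297
s_min^2 = (11.5984 - sqrt(129.14790400))/2 = 0.11703703
kappa = s_max/s_min = sqrt(11.48136297/0.11703703) = 9.9046

9.9046


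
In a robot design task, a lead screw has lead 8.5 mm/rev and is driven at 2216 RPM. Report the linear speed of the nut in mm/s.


v = lead * (RPM/60) = 8.5*2216/60 = 313.9333

313.9333 mm/s


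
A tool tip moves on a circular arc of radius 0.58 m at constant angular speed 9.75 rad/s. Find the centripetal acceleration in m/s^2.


a_c = omega^2 * r = 9.75^2 * 0.58 = 55.1362

55.1362 m/s^2


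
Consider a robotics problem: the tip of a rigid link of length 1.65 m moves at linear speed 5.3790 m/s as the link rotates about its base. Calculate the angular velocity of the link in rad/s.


omega = v / L = 5.3790 / 1.65 = 3.2600

3.2600 rad/s


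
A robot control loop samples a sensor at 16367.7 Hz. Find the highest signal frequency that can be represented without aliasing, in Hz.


f_max = f_s/2 = 16367.7/2 = 8183.8500

8183.8500 Hz


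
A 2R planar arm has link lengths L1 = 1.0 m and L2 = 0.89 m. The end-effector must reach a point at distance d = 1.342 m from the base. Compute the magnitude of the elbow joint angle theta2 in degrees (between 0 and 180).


cos(th2) = (d^2 - L1^2 - L2^2)/(2*L1*L2) = (1.342^2 - 1.0^2 - 0.89^2)/(2*1.0*0.89) = 0.00497978
th2 = acos(0.00497978) = 89.7147 deg

89.7147 degrees


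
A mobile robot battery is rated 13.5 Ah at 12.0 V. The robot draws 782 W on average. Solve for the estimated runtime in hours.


E = 13.5*12.0 = 162.0000 Wh
t = E/P = 162.0000/782 = 0.2072

0.2072 hours


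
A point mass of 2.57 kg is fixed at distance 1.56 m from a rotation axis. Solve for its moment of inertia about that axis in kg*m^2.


I = m*r^2 = 2.57*1.56^2 = 6.2544

6.2544 kg*m^2


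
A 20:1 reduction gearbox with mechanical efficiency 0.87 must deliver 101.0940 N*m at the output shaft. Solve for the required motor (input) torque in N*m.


tau_in = tau_out / (N * eta) = 101.0940 / (20 * 0.87) = 5.8100

5.8100 N*m


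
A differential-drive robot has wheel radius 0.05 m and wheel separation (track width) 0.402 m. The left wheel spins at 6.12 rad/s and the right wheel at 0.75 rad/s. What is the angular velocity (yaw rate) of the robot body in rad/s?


omega = r*(wR - wL)/L = 0.05*(0.75 - (6.12))/0.402 = -0.6679

-0.6679 rad/s


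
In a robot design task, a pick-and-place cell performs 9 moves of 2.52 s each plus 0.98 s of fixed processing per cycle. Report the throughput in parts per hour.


T_cycle = 9*2.52 + 0.98 = 23.6600 s
rate = 3600/T = 152.1555

152.1555 parts/hour


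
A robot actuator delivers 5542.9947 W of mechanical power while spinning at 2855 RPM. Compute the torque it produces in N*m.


omega = 2855 * 2*pi/60 = 298.974901 rad/s
tau = P / omega = 5542.9947 / 298.974901 = 18.5400

18.5400 N*m


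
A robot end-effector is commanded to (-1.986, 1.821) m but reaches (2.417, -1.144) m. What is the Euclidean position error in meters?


dx = 2.417 - (-1.986) = 4.4030, dy = -1.144 - (1.821) = -2.9650
err = sqrt(19.386409 + 8.791225) = 5.3083

5.3083 m


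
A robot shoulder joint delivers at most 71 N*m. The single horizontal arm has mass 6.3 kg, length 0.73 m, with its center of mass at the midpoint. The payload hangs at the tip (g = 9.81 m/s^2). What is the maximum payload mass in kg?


tau_arm = m_arm*g*(L/2) = 6.3*9.81*0.73/2 = 22.5581 N*m
tau_payload = tau_max - tau_arm = 71 - 22.5581 = 48.4419
m_payload = tau_payload / (g*L) = 48.4419 / (9.81*0.73) = 6.7644

6.7644 kg


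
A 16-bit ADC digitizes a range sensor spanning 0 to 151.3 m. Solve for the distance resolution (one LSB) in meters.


res = range / 2^n = 151.3/2^16 = 151.3/65536 = 0.0023

0.0023 m


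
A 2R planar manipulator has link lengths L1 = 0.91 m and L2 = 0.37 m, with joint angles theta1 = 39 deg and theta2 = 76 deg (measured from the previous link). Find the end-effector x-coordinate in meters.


x = L1*cos(th1) + L2*cos(th1+th2) = 0.91*cos(39 deg) + 0.37*cos(115 deg) = 0.5508

0.5508 m


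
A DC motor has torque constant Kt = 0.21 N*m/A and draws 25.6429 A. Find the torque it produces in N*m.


tau = Kt * I = 0.21*25.6429 = 5.3850

5.3850 N*m


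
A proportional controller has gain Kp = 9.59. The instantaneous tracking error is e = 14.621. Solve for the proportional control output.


u_P = Kp * e = 9.59 * 14.621 = 140.2154

140.2154


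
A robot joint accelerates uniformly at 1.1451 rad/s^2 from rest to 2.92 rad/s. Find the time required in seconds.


t = delta_omega / alpha = 2.92 / 1.1451 = 2.5500

2.5500 s


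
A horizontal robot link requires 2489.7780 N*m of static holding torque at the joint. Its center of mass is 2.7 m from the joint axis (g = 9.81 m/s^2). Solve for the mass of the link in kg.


m = tau / (g*L) = 2489.7780 / (9.81 * 2.7) = 94.0000

94.0000 kg


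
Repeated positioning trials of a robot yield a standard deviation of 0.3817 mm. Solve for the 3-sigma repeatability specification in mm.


repeatability = 3*sigma = 3*0.3817 = 1.1451

1.1451 mm


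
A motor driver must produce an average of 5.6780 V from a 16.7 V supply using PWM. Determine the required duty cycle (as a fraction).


D = V_avg/V_supply = 5.6780/16.7 = 0.3400

0.3400


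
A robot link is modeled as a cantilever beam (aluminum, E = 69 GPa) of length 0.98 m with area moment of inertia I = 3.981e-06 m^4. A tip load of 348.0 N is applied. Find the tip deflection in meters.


delta = F*L^3/(3*E*I) = 348.0*0.98^3/(3*6.900e+10*3.981e-06)
      = 327.534816/824067 = 3.9746e-04

3.9746e-04 m


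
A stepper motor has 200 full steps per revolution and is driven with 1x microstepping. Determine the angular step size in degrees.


step = 360/(200*1) = 360/200 = 1.8000

1.8000 degrees


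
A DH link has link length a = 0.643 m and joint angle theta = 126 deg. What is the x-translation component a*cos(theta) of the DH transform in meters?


a*cos(theta) = 0.643*cos(126 deg) = -0.3779

-0.3779 m


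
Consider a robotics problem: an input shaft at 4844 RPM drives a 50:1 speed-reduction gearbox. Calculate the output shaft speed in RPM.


omega_out = omega_in / N = 4844 / 50 = 96.8800

96.8800 RPM


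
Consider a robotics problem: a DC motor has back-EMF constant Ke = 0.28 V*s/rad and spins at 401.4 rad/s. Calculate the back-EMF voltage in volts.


V_emf = Ke * omega = 0.28*401.4 = 112.3920

112.3920 V


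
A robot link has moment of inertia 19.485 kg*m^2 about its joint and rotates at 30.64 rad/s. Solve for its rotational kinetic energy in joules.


KE = (1/2)*I*omega^2 = 0.5*19.485*30.64^2 = 9146.3525

9146.3525 J


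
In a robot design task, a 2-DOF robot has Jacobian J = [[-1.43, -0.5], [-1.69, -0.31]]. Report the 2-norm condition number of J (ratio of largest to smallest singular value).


JJ^T eigenvalues: trace(JJ^T) = 5.2471, det(JJ^T) = det(J)^2 = 0.16136289
s_max^2 = (5.2471 + sqrt(26.88660685))/2 = 5.21616484
s_min^2 = (5.2471 - sqrt(26.88660685))/2 = 0.03093516
kappa = s_max/s_min = sqrt(5.21616484/0.03093516) = 12.9852

12.9852


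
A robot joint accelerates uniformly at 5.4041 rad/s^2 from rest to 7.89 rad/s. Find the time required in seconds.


t = delta_omega / alpha = 7.89 / 5.4041 = 1.4600

1.4600 s


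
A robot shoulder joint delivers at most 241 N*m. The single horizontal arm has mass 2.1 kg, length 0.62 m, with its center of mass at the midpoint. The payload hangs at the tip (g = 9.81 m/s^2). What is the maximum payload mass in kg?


tau_arm = m_arm*g*(L/2) = 2.1*9.81*0.62/2 = 6.3863 N*m
tau_payload = tau_max - tau_arm = 241 - 6.3863 = 234.6137
m_payload = tau_payload / (g*L) = 234.6137 / (9.81*0.62) = 38.5738

38.5738 kg


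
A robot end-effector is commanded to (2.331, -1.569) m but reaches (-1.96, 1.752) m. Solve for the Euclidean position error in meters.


dx = -1.96 - (2.331) = -4.2910, dy = 1.752 - (-1.569) = 3.3210
err = sqrt(18.412681 + 11.029041) = 5.4260

5.4260 m


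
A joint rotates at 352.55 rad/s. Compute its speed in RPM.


RPM = 352.55 * 60/(2*pi) = 3366.6045

3366.6045 RPM


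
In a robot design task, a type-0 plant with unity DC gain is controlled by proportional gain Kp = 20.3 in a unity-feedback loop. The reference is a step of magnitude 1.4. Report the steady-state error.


e_ss = R/(1 + Kp) = 1.4/(1 + 20.3) = 1.4/21.3000 = 0.0657

0.0657


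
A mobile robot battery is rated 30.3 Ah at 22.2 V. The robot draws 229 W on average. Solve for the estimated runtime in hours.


E = 30.3*22.2 = 672.6600 Wh
t = E/P = 672.6600/229 = 2.9374

2.9374 hours


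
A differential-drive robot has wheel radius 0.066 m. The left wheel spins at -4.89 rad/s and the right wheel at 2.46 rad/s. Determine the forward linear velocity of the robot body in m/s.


v = r*(wR + wL)/2 = 0.066*(2.46 + -4.89)/2 = -0.0802

-0.0802 m/s


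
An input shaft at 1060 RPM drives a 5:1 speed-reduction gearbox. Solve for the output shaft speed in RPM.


omega_out = omega_in / N = 1060 / 5 = 212.0000

212.0000 RPM


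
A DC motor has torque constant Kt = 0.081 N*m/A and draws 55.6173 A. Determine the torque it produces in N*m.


tau = Kt * I = 0.081*55.6173 = 4.5050

4.5050 N*m


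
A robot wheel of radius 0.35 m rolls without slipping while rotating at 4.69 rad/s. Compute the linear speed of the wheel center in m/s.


v = omega * r = 4.69 * 0.35 = 1.6415

1.6415 m/s


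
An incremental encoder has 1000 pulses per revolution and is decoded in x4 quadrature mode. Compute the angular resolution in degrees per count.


resolution = 360 / (PPR * 4) = 360 / 4000 = 0.0900

0.0900 degrees


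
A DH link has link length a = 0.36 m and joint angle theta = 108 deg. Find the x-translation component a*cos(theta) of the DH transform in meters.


a*cos(theta) = 0.36*cos(108 deg) = -0.1112

-0.1112 m


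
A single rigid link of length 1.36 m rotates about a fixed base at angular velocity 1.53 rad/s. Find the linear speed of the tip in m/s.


v = L*omega = 1.36 * 1.53 = 2.0808

2.0808 m/s


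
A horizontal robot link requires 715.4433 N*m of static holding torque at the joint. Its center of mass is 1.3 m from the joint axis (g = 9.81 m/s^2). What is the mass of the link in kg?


m = tau / (g*L) = 715.4433 / (9.81 * 1.3) = 56.1000

56.1000 kg


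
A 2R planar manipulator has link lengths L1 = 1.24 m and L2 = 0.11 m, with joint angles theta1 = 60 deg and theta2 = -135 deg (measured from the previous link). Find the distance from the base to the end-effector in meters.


x = L1*cos(th1) + L2*cos(th1+th2) = 0.648470
y = L1*sin(th1) + L2*sin(th1+th2) = 0.967620
d = sqrt(x^2 + y^2) = sqrt(0.420513 + 0.936288) = 1.1648

1.1648 m


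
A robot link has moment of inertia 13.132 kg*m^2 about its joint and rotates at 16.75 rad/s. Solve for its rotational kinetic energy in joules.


KE = (1/2)*I*omega^2 = 0.5*13.132*16.75^2 = 1842.1734

1842.1734 J


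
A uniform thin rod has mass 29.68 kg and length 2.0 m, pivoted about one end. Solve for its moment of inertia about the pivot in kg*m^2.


I = (1/3)*m*L^2 = (1/3)*29.68*2.0^2 = 39.5733

39.5733 kg*m^2


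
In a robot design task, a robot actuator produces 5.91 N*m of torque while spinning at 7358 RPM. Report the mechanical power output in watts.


omega = 7358 * 2*pi/60 = 770.527958 rad/s
P = tau * omega = 5.91 * 770.527958 = 4553.8202

4553.8202 W


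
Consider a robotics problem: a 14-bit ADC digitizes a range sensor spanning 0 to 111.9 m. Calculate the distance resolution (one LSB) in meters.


res = range / 2^n = 111.9/2^14 = 111.9/16384 = 0.0068

0.0068 m


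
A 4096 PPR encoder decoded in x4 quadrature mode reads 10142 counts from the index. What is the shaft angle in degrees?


angle = counts * 360 / (PPR*4) = 10142 * 360 / 16384 = 222.8467

222.8467 degrees


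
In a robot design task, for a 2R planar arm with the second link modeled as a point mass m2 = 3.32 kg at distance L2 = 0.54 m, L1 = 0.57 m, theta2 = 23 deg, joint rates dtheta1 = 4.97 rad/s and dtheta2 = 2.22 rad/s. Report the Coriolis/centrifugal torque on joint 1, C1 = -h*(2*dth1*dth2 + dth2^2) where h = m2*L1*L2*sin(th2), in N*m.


h = m2*L1*L2*sin(th2) = 3.32*0.57*0.54*sin(23 deg) = 0.399287
C1 = -h*(2*4.97*2.22 + 2.22^2) = -0.399287*26.9952 = -10.7788

-10.7788 N*m


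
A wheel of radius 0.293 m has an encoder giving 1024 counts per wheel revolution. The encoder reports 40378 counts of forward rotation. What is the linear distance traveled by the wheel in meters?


revs = 40378/1024 = 39.431641
d = revs * 2*pi*r = 39.431641 * 2*pi*0.293 = 72.5926

72.5926 m


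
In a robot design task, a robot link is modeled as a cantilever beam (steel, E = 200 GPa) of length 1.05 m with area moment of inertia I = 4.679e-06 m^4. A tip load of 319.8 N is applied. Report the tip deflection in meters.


delta = F*L^3/(3*E*I) = 319.8*1.05^3/(3*2.000e+11*4.679e-06)
      = 370.208475/2807400 = 1.3187e-04

1.3187e-04 m


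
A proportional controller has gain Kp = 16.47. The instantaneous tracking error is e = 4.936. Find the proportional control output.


u_P = Kp * e = 16.47 * 4.936 = 81.2959

81.2959


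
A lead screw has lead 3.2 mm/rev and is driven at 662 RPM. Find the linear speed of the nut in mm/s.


v = lead * (RPM/60) = 3.2*662/60 = 35.3067

35.3067 mm/s


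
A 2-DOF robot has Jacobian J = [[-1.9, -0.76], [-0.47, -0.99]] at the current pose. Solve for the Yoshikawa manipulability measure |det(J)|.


det(J) = -1.9*-0.99 - (-0.76)*(-0.47) = 1.5238
|det(J)| = 1.5238

1.5238


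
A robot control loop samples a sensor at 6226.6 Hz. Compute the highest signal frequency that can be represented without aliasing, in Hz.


f_max = f_s/2 = 6226.6/2 = 3113.3000

3113.3000 Hz


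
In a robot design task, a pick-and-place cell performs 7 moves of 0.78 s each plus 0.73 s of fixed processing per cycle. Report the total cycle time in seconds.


T = 7*0.78 + 0.73 = 6.1900

6.1900 s


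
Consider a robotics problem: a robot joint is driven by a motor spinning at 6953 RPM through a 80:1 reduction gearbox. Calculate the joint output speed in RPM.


omega_joint = omega_motor / N = 6953 / 80 = 86.9125

86.9125 RPM
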